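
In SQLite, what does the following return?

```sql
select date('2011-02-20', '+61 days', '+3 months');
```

Applying '+61 days' to 2011-02-20: counting 61 days forward gives 2011-04-22.
Adding +3 months to 2011-04-22 gives 2011-07-22.

2011-07-22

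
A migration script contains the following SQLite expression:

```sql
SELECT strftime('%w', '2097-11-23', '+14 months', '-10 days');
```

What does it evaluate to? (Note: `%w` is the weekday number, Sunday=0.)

First apply '+14 months', '-10 days': 2097-11-23 → 2099-01-13.
2099-01-13 is a Tuesday; with Sunday=0 that is 2.

2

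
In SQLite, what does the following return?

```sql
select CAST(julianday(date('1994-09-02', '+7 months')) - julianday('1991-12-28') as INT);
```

1191

Adding +7 months to 1994-09-02 gives 1995-04-02.
3 days remain in December 1991 after the 28th (31 − 28).
Full months from January 1992 through March 1995 contribute their day counts.
Then 2 days into April 1995.
Total: 3 + 31 + 29 + 31 + 30 + 31 + 30 + 31 + 31 + 30 + 31 + 30 + 31 + 31 + 28 + 31 + 30 + 31 + 30 + 31 + 31 + 30 + 31 + 30 + 31 + 31 + 28 + 31 + 30 + 31 + 30 + 31 + 31 + 30 + 31 + 30 + 31 + 31 + 28 + 31 + 2 = 1191.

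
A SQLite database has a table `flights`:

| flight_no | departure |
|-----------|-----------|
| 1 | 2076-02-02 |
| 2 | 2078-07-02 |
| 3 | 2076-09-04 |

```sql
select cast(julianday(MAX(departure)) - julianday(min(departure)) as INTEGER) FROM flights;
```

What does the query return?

MIN = 2076-02-02, MAX = 2078-07-02.
27 days remain in February 2076 after the 2nd (29 − 2).
Full months from March 2076 through June 2078 contribute their day counts.
Then 2 days into July 2078.
Total: 27 + 31 + 30 + 31 + 30 + 31 + 31 + 30 + 31 + 30 + 31 + 31 + 28 + 31 + 30 + 31 + 30 + 31 + 31 + 30 + 31 + 30 + 31 + 31 + 28 + 31 + 30 + 31 + 30 + 2 = 881.

881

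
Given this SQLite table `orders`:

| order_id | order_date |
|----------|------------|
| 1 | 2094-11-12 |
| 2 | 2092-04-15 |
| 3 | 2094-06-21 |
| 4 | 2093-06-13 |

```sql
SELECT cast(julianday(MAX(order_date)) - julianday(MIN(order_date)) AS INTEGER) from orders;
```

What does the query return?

MIN = 2092-04-15, MAX = 2094-11-12.
15 days remain in April 2092 after the 15th (30 − 15).
Full months from May 2092 through October 2094 contribute their day counts.
Then 12 days into November 2094.
Total: 15 + 31 + 30 + 31 + 31 + 30 + 31 + 30 + 31 + 31 + 28 + 31 + 30 + 31 + 30 + 31 + 31 + 30 + 31 + 30 + 31 + 31 + 28 + 31 + 30 + 31 + 30 + 31 + 31 + 30 + 31 + 12 = 941.

941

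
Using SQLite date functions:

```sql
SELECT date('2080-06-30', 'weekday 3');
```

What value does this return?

2080-07-03

`weekday 3` advances to the next Wednesday; 2080-06-30 is a Sunday, so it moves forward to 2080-07-03.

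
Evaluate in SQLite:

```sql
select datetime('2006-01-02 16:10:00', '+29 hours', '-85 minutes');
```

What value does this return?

+29 hours from 2006-01-02 16:10:00 is 2006-01-03 21:10:00 (crosses midnight).
85 minutes = 1h 25m; -85 minutes from 2006-01-03 21:10:00 is 2006-01-03 19:45:00.

2006-01-03 19:45:00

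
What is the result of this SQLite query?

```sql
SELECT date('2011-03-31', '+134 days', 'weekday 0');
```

Applying '+134 days' to 2011-03-31: counting 134 days forward gives 2011-08-12.
`weekday 0` advances to the next Sunday; 2011-08-12 is a Friday, so it moves forward to 2011-08-14.

2011-08-14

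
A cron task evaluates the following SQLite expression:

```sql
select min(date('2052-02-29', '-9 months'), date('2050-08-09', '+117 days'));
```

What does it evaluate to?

date('2052-02-29', '-9 months') → 2051-05-29.
date('2050-08-09', '+117 days') → 2050-12-04.
Earlier of the two is 2050-12-04.

2050-12-04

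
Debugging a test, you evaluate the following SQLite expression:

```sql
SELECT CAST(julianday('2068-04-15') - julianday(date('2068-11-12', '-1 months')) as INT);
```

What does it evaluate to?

Adding -1 month to 2068-11-12 gives 2068-10-12.
15 days remain in April 2068 after the 15th (30 − 15).
May 2068: 31 days.
June 2068: 30 days.
July 2068: 31 days.
August 2068: 31 days.
September 2068: 30 days.
Then 12 days into October 2068.
Total: 15 + 31 + 30 + 31 + 31 + 30 + 12 = 180.
The subtraction is earlier − later, so the result is −180 → -180.

-180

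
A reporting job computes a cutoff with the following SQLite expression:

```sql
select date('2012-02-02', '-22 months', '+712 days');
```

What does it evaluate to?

Adding -22 months to 2012-02-02 gives 2010-04-02.
Applying '+712 days' to 2010-04-02: counting 712 days forward gives 2012-03-14.

2012-03-14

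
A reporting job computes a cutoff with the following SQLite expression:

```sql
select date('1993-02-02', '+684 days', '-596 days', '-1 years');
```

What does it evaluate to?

1992-05-01

Applying '+684 days' to 1993-02-02: counting 684 days forward gives 1994-12-18.
Applying '-596 days' to 1994-12-18: counting 596 days back gives 1993-05-01.
Adding -1 year to 1993-05-01 gives 1992-05-01.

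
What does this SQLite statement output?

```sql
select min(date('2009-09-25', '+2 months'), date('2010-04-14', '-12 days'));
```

date('2009-09-25', '+2 months') → 2009-11-25.
date('2010-04-14', '-12 days') → 2010-04-02.
Earlier of the two is 2009-11-25.

2009-11-25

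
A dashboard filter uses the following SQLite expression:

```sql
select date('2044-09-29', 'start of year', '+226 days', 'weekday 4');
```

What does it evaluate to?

2044-08-18

`start of year` rewinds 2044-09-29 to 2044-01-01.
Applying '+226 days' to 2044-01-01: counting 226 days forward gives 2044-08-14.
`weekday 4` advances to the next Thursday; 2044-08-14 is a Sunday, so it moves forward to 2044-08-18.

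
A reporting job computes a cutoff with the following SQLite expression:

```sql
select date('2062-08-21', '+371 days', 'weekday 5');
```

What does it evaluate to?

2063-08-31

Applying '+371 days' to 2062-08-21: counting 371 days forward gives 2063-08-27.
`weekday 5` advances to the next Friday; 2063-08-27 is a Monday, so it moves forward to 2063-08-31.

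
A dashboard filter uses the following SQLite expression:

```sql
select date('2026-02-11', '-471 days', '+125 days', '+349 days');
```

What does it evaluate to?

2026-02-14

Applying '-471 days' to 2026-02-11: counting 471 days back gives 2024-10-28.
Applying '+125 days' to 2024-10-28: counting 125 days forward gives 2025-03-02.
Applying '+349 days' to 2025-03-02: counting 349 days forward gives 2026-02-14.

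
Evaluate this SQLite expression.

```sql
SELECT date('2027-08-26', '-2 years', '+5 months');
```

2026-01-26

Adding -2 years to 2027-08-26 gives 2025-08-26.
Adding +5 months to 2025-08-26 gives 2026-01-26.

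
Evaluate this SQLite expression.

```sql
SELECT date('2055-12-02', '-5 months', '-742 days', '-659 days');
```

Adding -5 months to 2055-12-02 gives 2055-07-02.
Applying '-742 days' to 2055-07-02: counting 742 days back gives 2053-06-20.
Applying '-659 days' to 2053-06-20: counting 659 days back gives 2051-08-31.

2051-08-31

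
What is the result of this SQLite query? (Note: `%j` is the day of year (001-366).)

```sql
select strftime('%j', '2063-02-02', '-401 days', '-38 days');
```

324

First apply '-401 days', '-38 days': 2063-02-02 → 2061-11-20.
Day-of-year for 2061-11-20: days since 2061-01-01 inclusive = 324, zero-padded to 324.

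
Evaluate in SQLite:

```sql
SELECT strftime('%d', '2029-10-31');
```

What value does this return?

`%d` extracts the 2-digit day of month: 31.

31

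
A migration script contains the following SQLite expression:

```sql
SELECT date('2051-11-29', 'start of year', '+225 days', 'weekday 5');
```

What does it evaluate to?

2051-08-18

`start of year` rewinds 2051-11-29 to 2051-01-01.
Applying '+225 days' to 2051-01-01: counting 225 days forward gives 2051-08-14.
`weekday 5` advances to the next Friday; 2051-08-14 is a Monday, so it moves forward to 2051-08-18.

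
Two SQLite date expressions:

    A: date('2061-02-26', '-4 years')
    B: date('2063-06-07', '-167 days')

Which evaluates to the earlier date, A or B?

A = 2057-02-26.
B = 2062-12-22.
A is earlier.

A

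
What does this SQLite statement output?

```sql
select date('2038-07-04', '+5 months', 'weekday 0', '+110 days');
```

Adding +5 months to 2038-07-04 gives 2038-12-04.
`weekday 0` advances to the next Sunday; 2038-12-04 is a Saturday, so it moves forward to 2038-12-05.
Applying '+110 days' to 2038-12-05: counting 110 days forward gives 2039-03-25.

2039-03-25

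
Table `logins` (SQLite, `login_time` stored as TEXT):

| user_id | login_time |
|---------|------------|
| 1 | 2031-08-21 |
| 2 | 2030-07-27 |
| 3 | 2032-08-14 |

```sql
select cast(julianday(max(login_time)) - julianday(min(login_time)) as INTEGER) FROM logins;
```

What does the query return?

MIN = 2030-07-27, MAX = 2032-08-14.
4 days remain in July 2030 after the 27th (31 − 27).
Full months from August 2030 through July 2032 contribute their day counts.
Then 14 days into August 2032.
Total: 4 + 31 + 30 + 31 + 30 + 31 + 31 + 28 + 31 + 30 + 31 + 30 + 31 + 31 + 30 + 31 + 30 + 31 + 31 + 29 + 31 + 30 + 31 + 30 + 31 + 14 = 749.

749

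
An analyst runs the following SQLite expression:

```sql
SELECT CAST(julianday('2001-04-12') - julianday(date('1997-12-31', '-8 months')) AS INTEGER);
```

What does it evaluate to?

1442

Adding -8 months to 1997-12-31 targets 1997-04-31. April 1997 has only 30 days, so SQLite normalizes the 1-day overflow forward to 1997-05-01.
30 days remain in May 1997 after the 1st (31 − 1).
Full months from June 1997 through March 2001 contribute their day counts.
Then 12 days into April 2001.
Total: 30 + 30 + 31 + 31 + 30 + 31 + 30 + 31 + 31 + 28 + 31 + 30 + 31 + 30 + 31 + 31 + 30 + 31 + 30 + 31 + 31 + 28 + 31 + 30 + 31 + 30 + 31 + 31 + 30 + 31 + 30 + 31 + 31 + 29 + 31 + 30 + 31 + 30 + 31 + 31 + 30 + 31 + 30 + 31 + 31 + 28 + 31 + 12 = 1442.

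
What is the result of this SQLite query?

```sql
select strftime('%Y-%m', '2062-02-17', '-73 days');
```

First apply '-73 days': 2062-02-17 → 2061-12-06.
`%Y-%m` extracts the year-month: 2061-12.

2061-12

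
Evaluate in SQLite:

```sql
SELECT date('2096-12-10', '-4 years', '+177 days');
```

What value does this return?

2093-06-05

Adding -4 years to 2096-12-10 gives 2092-12-10.
Applying '+177 days' to 2092-12-10: counting 177 days forward gives 2093-06-05.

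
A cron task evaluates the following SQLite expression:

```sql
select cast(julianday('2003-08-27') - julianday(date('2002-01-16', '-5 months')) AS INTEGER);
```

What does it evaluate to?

741

Adding -5 months to 2002-01-16 gives 2001-08-16.
15 days remain in August 2001 after the 16th (31 − 16).
Full months from September 2001 through July 2003 contribute their day counts.
Then 27 days into August 2003.
Total: 15 + 30 + 31 + 30 + 31 + 31 + 28 + 31 + 30 + 31 + 30 + 31 + 31 + 30 + 31 + 30 + 31 + 31 + 28 + 31 + 30 + 31 + 30 + 31 + 27 = 741.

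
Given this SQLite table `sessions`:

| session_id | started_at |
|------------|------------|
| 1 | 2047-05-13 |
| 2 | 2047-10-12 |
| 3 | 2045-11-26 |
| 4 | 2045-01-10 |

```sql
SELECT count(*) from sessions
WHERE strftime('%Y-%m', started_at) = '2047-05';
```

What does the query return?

Rows with year-month 2047-05: 2047-05-13 → 1.

1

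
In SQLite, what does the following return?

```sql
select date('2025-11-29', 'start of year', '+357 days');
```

2025-12-24

`start of year` rewinds 2025-11-29 to 2025-01-01.
Applying '+357 days' to 2025-01-01: counting 357 days forward gives 2025-12-24.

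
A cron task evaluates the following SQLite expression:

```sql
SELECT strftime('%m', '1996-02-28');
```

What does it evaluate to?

02

`%m` extracts the 2-digit month (01-12): 02.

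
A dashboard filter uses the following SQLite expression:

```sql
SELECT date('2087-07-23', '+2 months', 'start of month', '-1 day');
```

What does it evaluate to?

2087-08-31

Adding +2 months to 2087-07-23 gives 2087-09-23.
`start of month` rewinds 2087-09-23 to 2087-09-01.
Going back 1 day from 2087-09-01 reaches 2087-08-31 (last day of August, 31 days).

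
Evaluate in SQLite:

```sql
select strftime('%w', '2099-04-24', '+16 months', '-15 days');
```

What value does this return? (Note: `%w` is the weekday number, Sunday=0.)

1

First apply '+16 months', '-15 days': 2099-04-24 → 2100-08-09.
2100-08-09 is a Monday; with Sunday=0 that is 1.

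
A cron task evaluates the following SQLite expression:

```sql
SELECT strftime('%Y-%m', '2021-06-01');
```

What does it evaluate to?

`%Y-%m` extracts the year-month: 2021-06.

2021-06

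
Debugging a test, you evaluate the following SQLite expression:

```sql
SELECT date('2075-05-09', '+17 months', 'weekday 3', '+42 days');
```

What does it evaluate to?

2076-11-25

Adding +17 months to 2075-05-09 gives 2076-10-09.
`weekday 3` advances to the next Wednesday; 2076-10-09 is a Friday, so it moves forward to 2076-10-14.
Applying '+42 days' to 2076-10-14: counting 42 days forward gives 2076-11-25.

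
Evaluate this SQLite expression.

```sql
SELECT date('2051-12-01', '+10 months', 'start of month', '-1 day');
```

Adding +10 months to 2051-12-01 gives 2052-10-01.
`start of month` rewinds 2052-10-01 to 2052-10-01.
Going back 1 day from 2052-10-01 reaches 2052-09-30 (last day of September, 30 days).

2052-09-30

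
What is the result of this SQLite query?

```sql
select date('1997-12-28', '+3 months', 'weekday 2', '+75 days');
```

Adding +3 months to 1997-12-28 gives 1998-03-28.
`weekday 2` advances to the next Tuesday; 1998-03-28 is a Saturday, so it moves forward to 1998-03-31.
Applying '+75 days' to 1998-03-31: counting 75 days forward gives 1998-06-14.

1998-06-14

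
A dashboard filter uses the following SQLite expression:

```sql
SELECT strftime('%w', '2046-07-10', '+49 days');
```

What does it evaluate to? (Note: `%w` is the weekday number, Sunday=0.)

First apply '+49 days': 2046-07-10 → 2046-08-28.
2046-08-28 is a Tuesday; with Sunday=0 that is 2.

2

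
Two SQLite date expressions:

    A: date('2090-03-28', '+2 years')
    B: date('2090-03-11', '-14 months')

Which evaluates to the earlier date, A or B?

B

A = 2092-03-28.
B = 2089-01-11.
B is earlier.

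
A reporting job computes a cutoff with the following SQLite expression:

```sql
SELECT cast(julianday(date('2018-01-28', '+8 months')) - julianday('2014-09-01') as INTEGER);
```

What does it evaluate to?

1488

Adding +8 months to 2018-01-28 gives 2018-09-28.
29 days remain in September 2014 after the 1st (30 − 1).
Full months from October 2014 through August 2018 contribute their day counts.
Then 28 days into September 2018.
Total: 29 + 31 + 30 + 31 + 31 + 28 + 31 + 30 + 31 + 30 + 31 + 31 + 30 + 31 + 30 + 31 + 31 + 29 + 31 + 30 + 31 + 30 + 31 + 31 + 30 + 31 + 30 + 31 + 31 + 28 + 31 + 30 + 31 + 30 + 31 + 31 + 30 + 31 + 30 + 31 + 31 + 28 + 31 + 30 + 31 + 30 + 31 + 31 + 28 = 1488.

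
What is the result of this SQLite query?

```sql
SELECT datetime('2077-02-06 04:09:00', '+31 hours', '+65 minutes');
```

2077-02-07 12:14:00

+31 hours from 2077-02-06 04:09:00 is 2077-02-07 11:09:00 (crosses midnight).
65 minutes = 1h 5m; +65 minutes from 2077-02-07 11:09:00 is 2077-02-07 12:14:00.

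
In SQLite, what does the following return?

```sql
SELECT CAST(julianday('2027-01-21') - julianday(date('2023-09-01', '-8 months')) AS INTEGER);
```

1481

Adding -8 months to 2023-09-01 gives 2023-01-01.
30 days remain in January 2023 after the 1st (31 − 1).
Full months from February 2023 through December 2026 contribute their day counts.
Then 21 days into January 2027.
Total: 30 + 28 + 31 + 30 + 31 + 30 + 31 + 31 + 30 + 31 + 30 + 31 + 31 + 29 + 31 + 30 + 31 + 30 + 31 + 31 + 30 + 31 + 30 + 31 + 31 + 28 + 31 + 30 + 31 + 30 + 31 + 31 + 30 + 31 + 30 + 31 + 31 + 28 + 31 + 30 + 31 + 30 + 31 + 31 + 30 + 31 + 30 + 31 + 21 = 1481.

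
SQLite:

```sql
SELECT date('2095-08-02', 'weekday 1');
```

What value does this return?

2095-08-08

`weekday 1` advances to the next Monday; 2095-08-02 is a Tuesday, so it moves forward to 2095-08-08.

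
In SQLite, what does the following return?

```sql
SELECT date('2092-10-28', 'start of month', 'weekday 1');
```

2092-10-06

`start of month` rewinds 2092-10-28 to 2092-10-01.
`weekday 1` advances to the next Monday; 2092-10-01 is a Wednesday, so it moves forward to 2092-10-06.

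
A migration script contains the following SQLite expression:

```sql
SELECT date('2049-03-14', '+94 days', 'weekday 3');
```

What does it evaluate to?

Applying '+94 days' to 2049-03-14: counting 94 days forward gives 2049-06-16.
`weekday 3` advances to the next Wednesday; 2049-06-16 is already a Wednesday, so it stays at 2049-06-16.

2049-06-16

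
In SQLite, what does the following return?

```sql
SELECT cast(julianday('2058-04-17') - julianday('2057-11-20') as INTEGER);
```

10 days remain in November 2057 after the 20th (30 − 20).
December 2057: 31 days.
January 2058: 31 days.
February 2058: 28 days.
March 2058: 31 days.
Then 17 days into April 2058.
Total: 10 + 31 + 31 + 28 + 31 + 17 = 148.

148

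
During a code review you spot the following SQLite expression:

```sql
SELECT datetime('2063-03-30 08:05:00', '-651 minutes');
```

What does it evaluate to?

2063-03-29 21:14:00

651 minutes = 10h 51m; -651 minutes from 2063-03-30 08:05:00 is 2063-03-29 21:14:00 (crosses midnight).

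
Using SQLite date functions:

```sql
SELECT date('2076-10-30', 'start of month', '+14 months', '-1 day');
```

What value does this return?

`start of month` rewinds 2076-10-30 to 2076-10-01.
Adding +14 months to 2076-10-01 gives 2077-12-01.
Going back 1 day from 2077-12-01 reaches 2077-11-30 (last day of November, 30 days).

2077-11-30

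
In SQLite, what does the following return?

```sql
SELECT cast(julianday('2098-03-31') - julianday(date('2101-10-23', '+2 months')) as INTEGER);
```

Adding +2 months to 2101-10-23 gives 2101-12-23.
0 days remain in March 2098 after the 31st (31 − 31).
Full months from April 2098 through November 2101 contribute their day counts.
Then 23 days into December 2101.
Total: 0 + 30 + 31 + 30 + 31 + 31 + 30 + 31 + 30 + 31 + 31 + 28 + 31 + 30 + 31 + 30 + 31 + 31 + 30 + 31 + 30 + 31 + 31 + 28 + 31 + 30 + 31 + 30 + 31 + 31 + 30 + 31 + 30 + 31 + 31 + 28 + 31 + 30 + 31 + 30 + 31 + 31 + 30 + 31 + 30 + 23 = 1362.
The subtraction is earlier − later, so the result is −1362 → -1362.

-1362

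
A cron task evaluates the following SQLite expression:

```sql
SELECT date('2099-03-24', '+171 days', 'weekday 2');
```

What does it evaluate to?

2099-09-15

Applying '+171 days' to 2099-03-24: counting 171 days forward gives 2099-09-11.
`weekday 2` advances to the next Tuesday; 2099-09-11 is a Friday, so it moves forward to 2099-09-15.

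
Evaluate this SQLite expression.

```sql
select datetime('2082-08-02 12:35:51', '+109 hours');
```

2082-08-07 01:35:51

+109 hours from 2082-08-02 12:35:51 is 2082-08-07 01:35:51 (crosses midnight).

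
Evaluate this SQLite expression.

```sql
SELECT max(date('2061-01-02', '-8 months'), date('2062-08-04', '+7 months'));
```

2063-03-04

date('2061-01-02', '-8 months') → 2060-05-02.
date('2062-08-04', '+7 months') → 2063-03-04.
Later of the two is 2063-03-04.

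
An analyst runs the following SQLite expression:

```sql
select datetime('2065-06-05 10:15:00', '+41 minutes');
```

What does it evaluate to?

+41 minutes from 2065-06-05 10:15:00 is 2065-06-05 10:56:00.

2065-06-05 10:56:00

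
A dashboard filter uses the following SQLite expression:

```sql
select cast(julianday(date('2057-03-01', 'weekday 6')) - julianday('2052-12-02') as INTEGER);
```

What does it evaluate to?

1552

`weekday 6` advances to the next Saturday; 2057-03-01 is a Thursday, so it moves forward to 2057-03-03.
29 days remain in December 2052 after the 2nd (31 − 2).
Full months from January 2053 through February 2057 contribute their day counts.
Then 3 days into March 2057.
Total: 29 + 31 + 28 + 31 + 30 + 31 + 30 + 31 + 31 + 30 + 31 + 30 + 31 + 31 + 28 + 31 + 30 + 31 + 30 + 31 + 31 + 30 + 31 + 30 + 31 + 31 + 28 + 31 + 30 + 31 + 30 + 31 + 31 + 30 + 31 + 30 + 31 + 31 + 29 + 31 + 30 + 31 + 30 + 31 + 31 + 30 + 31 + 30 + 31 + 31 + 28 + 3 = 1552.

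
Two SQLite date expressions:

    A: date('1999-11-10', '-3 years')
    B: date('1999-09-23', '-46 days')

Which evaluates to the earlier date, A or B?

A

A = 1996-11-10.
B = 1999-08-08.
A is earlier.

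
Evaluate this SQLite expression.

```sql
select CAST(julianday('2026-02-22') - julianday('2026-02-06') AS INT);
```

16

Both dates are in February 2026: 22 − 6 = 16.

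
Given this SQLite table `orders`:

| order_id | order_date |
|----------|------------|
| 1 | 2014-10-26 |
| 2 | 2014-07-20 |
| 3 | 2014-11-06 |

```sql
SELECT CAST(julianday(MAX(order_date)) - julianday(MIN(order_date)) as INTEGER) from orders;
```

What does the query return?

109

MIN = 2014-07-20, MAX = 2014-11-06.
11 days remain in July 2014 after the 20th (31 − 20).
August 2014: 31 days.
September 2014: 30 days.
October 2014: 31 days.
Then 6 days into November 2014.
Total: 11 + 31 + 30 + 31 + 6 = 109.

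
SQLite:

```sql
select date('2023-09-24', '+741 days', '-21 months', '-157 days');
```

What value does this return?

2023-07-31

Applying '+741 days' to 2023-09-24: counting 741 days forward gives 2025-10-04.
Adding -21 months to 2025-10-04 gives 2024-01-04.
Applying '-157 days' to 2024-01-04: counting 157 days back gives 2023-07-31.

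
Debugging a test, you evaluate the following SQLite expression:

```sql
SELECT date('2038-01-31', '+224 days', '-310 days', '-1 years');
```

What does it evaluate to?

Applying '+224 days' to 2038-01-31: counting 224 days forward gives 2038-09-12.
Applying '-310 days' to 2038-09-12: counting 310 days back gives 2037-11-06.
Adding -1 year to 2037-11-06 gives 2036-11-06.

2036-11-06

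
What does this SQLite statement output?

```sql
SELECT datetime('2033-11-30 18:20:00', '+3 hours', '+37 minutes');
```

2033-11-30 21:57:00

+3 hours from 2033-11-30 18:20:00 is 2033-11-30 21:20:00.
+37 minutes from 2033-11-30 21:20:00 is 2033-11-30 21:57:00.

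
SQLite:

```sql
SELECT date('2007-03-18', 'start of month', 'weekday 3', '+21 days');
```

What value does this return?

`start of month` rewinds 2007-03-18 to 2007-03-01.
`weekday 3` advances to the next Wednesday; 2007-03-01 is a Thursday, so it moves forward to 2007-03-07.
Advancing 21 more days within March lands on 2007-03-28.

2007-03-28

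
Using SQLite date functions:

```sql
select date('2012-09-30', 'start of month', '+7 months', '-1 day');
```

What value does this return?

`start of month` rewinds 2012-09-30 to 2012-09-01.
Adding +7 months to 2012-09-01 gives 2013-04-01.
Going back 1 day from 2013-04-01 reaches 2013-03-31 (last day of March, 31 days).

2013-03-31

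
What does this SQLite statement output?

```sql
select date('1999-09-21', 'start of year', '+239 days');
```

1999-08-28

`start of year` rewinds 1999-09-21 to 1999-01-01.
Applying '+239 days' to 1999-01-01: counting 239 days forward gives 1999-08-28.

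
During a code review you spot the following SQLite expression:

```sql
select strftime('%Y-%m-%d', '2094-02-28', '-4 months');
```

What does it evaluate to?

2093-10-28

First apply '-4 months': 2094-02-28 → 2093-10-28.
`%Y-%m-%d` extracts the ISO date: 2093-10-28.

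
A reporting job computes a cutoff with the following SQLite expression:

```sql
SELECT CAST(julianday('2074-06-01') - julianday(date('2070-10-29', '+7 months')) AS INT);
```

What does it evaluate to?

Adding +7 months to 2070-10-29 gives 2071-05-29.
2 days remain in May 2071 after the 29th (31 − 29).
Full months from June 2071 through May 2074 contribute their day counts.
Then 1 day into June 2074.
Total: 2 + 30 + 31 + 31 + 30 + 31 + 30 + 31 + 31 + 29 + 31 + 30 + 31 + 30 + 31 + 31 + 30 + 31 + 30 + 31 + 31 + 28 + 31 + 30 + 31 + 30 + 31 + 31 + 30 + 31 + 30 + 31 + 31 + 28 + 31 + 30 + 31 + 1 = 1099.

1099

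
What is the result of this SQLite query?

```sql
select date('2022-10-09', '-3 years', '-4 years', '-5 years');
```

Adding -3 years to 2022-10-09 gives 2019-10-09.
Adding -4 years to 2019-10-09 gives 2015-10-09.
Adding -5 years to 2015-10-09 gives 2010-10-09.

2010-10-09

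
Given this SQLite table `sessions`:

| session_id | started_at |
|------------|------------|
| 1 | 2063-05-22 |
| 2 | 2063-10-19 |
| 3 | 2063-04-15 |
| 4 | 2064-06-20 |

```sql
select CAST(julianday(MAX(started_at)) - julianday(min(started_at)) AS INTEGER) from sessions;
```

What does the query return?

432

MIN = 2063-04-15, MAX = 2064-06-20.
15 days remain in April 2063 after the 15th (30 − 15).
Full months from May 2063 through May 2064 contribute their day counts.
Then 20 days into June 2064.
Total: 15 + 31 + 30 + 31 + 31 + 30 + 31 + 30 + 31 + 31 + 29 + 31 + 30 + 31 + 20 = 432.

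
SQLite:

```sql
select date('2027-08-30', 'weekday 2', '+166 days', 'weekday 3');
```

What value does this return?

2028-02-16

`weekday 2` advances to the next Tuesday; 2027-08-30 is a Monday, so it moves forward to 2027-08-31.
Applying '+166 days' to 2027-08-31: counting 166 days forward gives 2028-02-13.
`weekday 3` advances to the next Wednesday; 2028-02-13 is a Sunday, so it moves forward to 2028-02-16.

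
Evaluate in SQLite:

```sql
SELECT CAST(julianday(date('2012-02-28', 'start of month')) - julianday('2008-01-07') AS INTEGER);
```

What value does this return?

1486

`start of month` rewinds 2012-02-28 to 2012-02-01.
24 days remain in January 2008 after the 7th (31 − 7).
Full months from February 2008 through January 2012 contribute their day counts.
Then 1 day into February 2012.
Total: 24 + 29 + 31 + 30 + 31 + 30 + 31 + 31 + 30 + 31 + 30 + 31 + 31 + 28 + 31 + 30 + 31 + 30 + 31 + 31 + 30 + 31 + 30 + 31 + 31 + 28 + 31 + 30 + 31 + 30 + 31 + 31 + 30 + 31 + 30 + 31 + 31 + 28 + 31 + 30 + 31 + 30 + 31 + 31 + 30 + 31 + 30 + 31 + 31 + 1 = 1486.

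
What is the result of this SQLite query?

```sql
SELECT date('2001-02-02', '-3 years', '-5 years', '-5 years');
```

Adding -3 years to 2001-02-02 gives 1998-02-02.
Adding -5 years to 1998-02-02 gives 1993-02-02.
Adding -5 years to 1993-02-02 gives 1988-02-02.

1988-02-02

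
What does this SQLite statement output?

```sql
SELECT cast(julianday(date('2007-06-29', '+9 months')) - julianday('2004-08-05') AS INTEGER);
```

1332

Adding +9 months to 2007-06-29 gives 2008-03-29.
26 days remain in August 2004 after the 5th (31 − 5).
Full months from September 2004 through February 2008 contribute their day counts.
Then 29 days into March 2008.
Total: 26 + 30 + 31 + 30 + 31 + 31 + 28 + 31 + 30 + 31 + 30 + 31 + 31 + 30 + 31 + 30 + 31 + 31 + 28 + 31 + 30 + 31 + 30 + 31 + 31 + 30 + 31 + 30 + 31 + 31 + 28 + 31 + 30 + 31 + 30 + 31 + 31 + 30 + 31 + 30 + 31 + 31 + 29 + 29 = 1332.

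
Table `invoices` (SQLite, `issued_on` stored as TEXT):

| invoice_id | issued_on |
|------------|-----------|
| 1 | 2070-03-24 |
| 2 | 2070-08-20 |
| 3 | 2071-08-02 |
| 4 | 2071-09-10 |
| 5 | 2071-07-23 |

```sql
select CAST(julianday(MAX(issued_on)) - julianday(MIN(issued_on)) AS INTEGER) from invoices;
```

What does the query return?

535

MIN = 2070-03-24, MAX = 2071-09-10.
7 days remain in March 2070 after the 24th (31 − 24).
Full months from April 2070 through August 2071 contribute their day counts.
Then 10 days into September 2071.
Total: 7 + 30 + 31 + 30 + 31 + 31 + 30 + 31 + 30 + 31 + 31 + 28 + 31 + 30 + 31 + 30 + 31 + 31 + 10 = 535.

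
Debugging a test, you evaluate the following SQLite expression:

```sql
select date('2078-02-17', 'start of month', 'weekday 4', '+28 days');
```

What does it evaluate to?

`start of month` rewinds 2078-02-17 to 2078-02-01.
`weekday 4` advances to the next Thursday; 2078-02-01 is a Tuesday, so it moves forward to 2078-02-03.
February 2078 has 28 days; 25 remain after the 3rd, so 26 days reach 2078-03-01.
Advancing 2 more days within March lands on 2078-03-03.

2078-03-03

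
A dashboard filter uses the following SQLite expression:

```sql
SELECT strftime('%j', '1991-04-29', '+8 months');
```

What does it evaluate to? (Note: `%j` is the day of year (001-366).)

363

First apply '+8 months': 1991-04-29 → 1991-12-29.
Day-of-year for 1991-12-29: days since 1991-01-01 inclusive = 363, zero-padded to 363.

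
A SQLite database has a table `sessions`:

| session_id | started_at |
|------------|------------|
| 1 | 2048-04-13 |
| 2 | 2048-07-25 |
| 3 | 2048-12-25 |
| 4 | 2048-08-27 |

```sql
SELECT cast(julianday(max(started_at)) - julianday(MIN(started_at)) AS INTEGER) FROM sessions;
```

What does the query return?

MIN = 2048-04-13, MAX = 2048-12-25.
17 days remain in April 2048 after the 13th (30 − 13).
Full months from May 2048 through November 2048 contribute their day counts.
Then 25 days into December 2048.
Total: 17 + 31 + 30 + 31 + 31 + 30 + 31 + 30 + 25 = 256.

256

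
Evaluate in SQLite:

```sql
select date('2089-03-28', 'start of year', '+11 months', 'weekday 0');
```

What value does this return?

`start of year` rewinds 2089-03-28 to 2089-01-01.
Adding +11 months to 2089-01-01 gives 2089-12-01.
`weekday 0` advances to the next Sunday; 2089-12-01 is a Thursday, so it moves forward to 2089-12-04.

2089-12-04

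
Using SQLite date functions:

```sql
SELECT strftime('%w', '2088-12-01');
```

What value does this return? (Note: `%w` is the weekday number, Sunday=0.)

2088-12-01 is a Wednesday; with Sunday=0 that is 3.

3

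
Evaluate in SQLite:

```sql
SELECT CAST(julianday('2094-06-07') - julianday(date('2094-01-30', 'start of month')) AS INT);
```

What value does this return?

157

`start of month` rewinds 2094-01-30 to 2094-01-01.
30 days remain in January 2094 after the 1st (31 − 1).
February 2094: 28 days.
March 2094: 31 days.
April 2094: 30 days.
May 2094: 31 days.
Then 7 days into June 2094.
Total: 30 + 28 + 31 + 30 + 31 + 7 = 157.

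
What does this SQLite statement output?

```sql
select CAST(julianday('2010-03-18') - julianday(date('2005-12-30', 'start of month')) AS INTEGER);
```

1568

`start of month` rewinds 2005-12-30 to 2005-12-01.
30 days remain in December 2005 after the 1st (31 − 1).
Full months from January 2006 through February 2010 contribute their day counts.
Then 18 days into March 2010.
Total: 30 + 31 + 28 + 31 + 30 + 31 + 30 + 31 + 31 + 30 + 31 + 30 + 31 + 31 + 28 + 31 + 30 + 31 + 30 + 31 + 31 + 30 + 31 + 30 + 31 + 31 + 29 + 31 + 30 + 31 + 30 + 31 + 31 + 30 + 31 + 30 + 31 + 31 + 28 + 31 + 30 + 31 + 30 + 31 + 31 + 30 + 31 + 30 + 31 + 31 + 28 + 18 = 1568.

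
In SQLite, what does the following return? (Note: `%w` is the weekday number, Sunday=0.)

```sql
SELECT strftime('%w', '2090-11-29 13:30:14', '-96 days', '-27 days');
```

6

First apply '-96 days', '-27 days': 2090-11-29 13:30:14 → 2090-07-29 13:30:14.
2090-07-29 is a Saturday; with Sunday=0 that is 6.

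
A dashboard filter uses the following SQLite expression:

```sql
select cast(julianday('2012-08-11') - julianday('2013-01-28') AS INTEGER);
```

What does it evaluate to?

20 days remain in August 2012 after the 11th (31 − 11).
September 2012: 30 days.
October 2012: 31 days.
November 2012: 30 days.
December 2012: 31 days.
Then 28 days into January 2013.
Total: 20 + 30 + 31 + 30 + 31 + 28 = 170.
The subtraction is earlier − later, so the result is −170 → -170.

-170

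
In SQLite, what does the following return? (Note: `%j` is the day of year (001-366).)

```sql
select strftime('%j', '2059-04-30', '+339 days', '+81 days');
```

175

First apply '+339 days', '+81 days': 2059-04-30 → 2060-06-23.
Day-of-year for 2060-06-23: days since 2060-01-01 inclusive = 175, zero-padded to 175.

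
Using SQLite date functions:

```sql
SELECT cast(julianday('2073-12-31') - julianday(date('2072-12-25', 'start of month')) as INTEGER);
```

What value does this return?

395

`start of month` rewinds 2072-12-25 to 2072-12-01.
30 days remain in December 2072 after the 1st (31 − 1).
Full months from January 2073 through November 2073 contribute their day counts.
Then 31 days into December 2073.
Total: 30 + 31 + 28 + 31 + 30 + 31 + 30 + 31 + 31 + 30 + 31 + 30 + 31 = 395.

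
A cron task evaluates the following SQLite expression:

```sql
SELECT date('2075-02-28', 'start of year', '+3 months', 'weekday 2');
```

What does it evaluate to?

`start of year` rewinds 2075-02-28 to 2075-01-01.
Adding +3 months to 2075-01-01 gives 2075-04-01.
`weekday 2` advances to the next Tuesday; 2075-04-01 is a Monday, so it moves forward to 2075-04-02.

2075-04-02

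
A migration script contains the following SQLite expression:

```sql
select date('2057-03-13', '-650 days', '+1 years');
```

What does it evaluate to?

2056-06-02

Applying '-650 days' to 2057-03-13: counting 650 days back gives 2055-06-02.
Adding +1 year to 2055-06-02 gives 2056-06-02.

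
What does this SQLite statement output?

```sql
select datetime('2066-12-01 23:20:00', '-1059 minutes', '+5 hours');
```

1059 minutes = 17h 39m; -1059 minutes from 2066-12-01 23:20:00 is 2066-12-01 05:41:00.
+5 hours from 2066-12-01 05:41:00 is 2066-12-01 10:41:00.

2066-12-01 10:41:00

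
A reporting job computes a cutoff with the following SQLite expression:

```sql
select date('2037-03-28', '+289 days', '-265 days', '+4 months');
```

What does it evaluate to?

Applying '+289 days' to 2037-03-28: counting 289 days forward gives 2038-01-11.
Applying '-265 days' to 2038-01-11: counting 265 days back gives 2037-04-21.
Adding +4 months to 2037-04-21 gives 2037-08-21.

2037-08-21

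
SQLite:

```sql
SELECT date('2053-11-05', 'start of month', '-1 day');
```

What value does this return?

2053-10-31

`start of month` rewinds 2053-11-05 to 2053-11-01.
Going back 1 day from 2053-11-01 reaches 2053-10-31 (last day of October, 31 days).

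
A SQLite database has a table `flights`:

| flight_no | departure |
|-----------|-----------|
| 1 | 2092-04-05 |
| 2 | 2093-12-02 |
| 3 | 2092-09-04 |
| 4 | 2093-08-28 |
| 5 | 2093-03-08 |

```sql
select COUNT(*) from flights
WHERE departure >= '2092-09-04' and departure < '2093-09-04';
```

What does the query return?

Rows in [2092-09-04, 2093-09-04): 2092-09-04, 2093-08-28, 2093-03-08 → 3 rows.

3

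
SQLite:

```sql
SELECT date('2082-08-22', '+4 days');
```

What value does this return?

Advancing 4 more days within August lands on 2082-08-26.

2082-08-26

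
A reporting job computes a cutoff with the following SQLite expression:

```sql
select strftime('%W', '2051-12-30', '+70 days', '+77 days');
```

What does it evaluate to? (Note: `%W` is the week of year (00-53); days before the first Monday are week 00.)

First apply '+70 days', '+77 days': 2051-12-30 → 2052-05-25.
2052-05-25 is a Saturday. SQLite's %W counts Mondays since the year started; the result is 21.

21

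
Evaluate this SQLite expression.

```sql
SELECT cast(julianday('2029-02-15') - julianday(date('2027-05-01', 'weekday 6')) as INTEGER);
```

656

`weekday 6` advances to the next Saturday; 2027-05-01 is already a Saturday, so it stays at 2027-05-01.
30 days remain in May 2027 after the 1st (31 − 1).
Full months from June 2027 through January 2029 contribute their day counts.
Then 15 days into February 2029.
Total: 30 + 30 + 31 + 31 + 30 + 31 + 30 + 31 + 31 + 29 + 31 + 30 + 31 + 30 + 31 + 31 + 30 + 31 + 30 + 31 + 31 + 15 = 656.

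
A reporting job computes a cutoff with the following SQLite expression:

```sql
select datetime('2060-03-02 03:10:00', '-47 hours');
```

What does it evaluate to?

-47 hours from 2060-03-02 03:10:00 is 2060-02-29 04:10:00 (crosses midnight).

2060-02-29 04:10:00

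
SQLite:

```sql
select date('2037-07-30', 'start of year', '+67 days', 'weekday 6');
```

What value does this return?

2037-03-14

`start of year` rewinds 2037-07-30 to 2037-01-01.
Applying '+67 days' to 2037-01-01: counting 67 days forward gives 2037-03-09.
`weekday 6` advances to the next Saturday; 2037-03-09 is a Monday, so it moves forward to 2037-03-14.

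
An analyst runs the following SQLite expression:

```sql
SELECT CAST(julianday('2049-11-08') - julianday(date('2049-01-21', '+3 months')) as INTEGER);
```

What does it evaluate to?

Adding +3 months to 2049-01-21 gives 2049-04-21.
9 days remain in April 2049 after the 21st (30 − 21).
Full months from May 2049 through October 2049 contribute their day counts.
Then 8 days into November 2049.
Total: 9 + 31 + 30 + 31 + 31 + 30 + 31 + 8 = 201.

201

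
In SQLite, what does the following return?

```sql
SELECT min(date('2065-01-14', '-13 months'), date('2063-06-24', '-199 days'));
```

date('2065-01-14', '-13 months') → 2063-12-14.
date('2063-06-24', '-199 days') → 2062-12-07.
Earlier of the two is 2062-12-07.

2062-12-07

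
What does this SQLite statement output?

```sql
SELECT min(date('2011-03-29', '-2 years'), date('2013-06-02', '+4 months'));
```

2009-03-29

date('2011-03-29', '-2 years') → 2009-03-29.
date('2013-06-02', '+4 months') → 2013-10-02.
Earlier of the two is 2009-03-29.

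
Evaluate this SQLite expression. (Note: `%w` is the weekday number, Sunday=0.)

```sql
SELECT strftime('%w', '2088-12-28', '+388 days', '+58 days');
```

First apply '+388 days', '+58 days': 2088-12-28 → 2090-03-19.
2090-03-19 is a Sunday; with Sunday=0 that is 0.

0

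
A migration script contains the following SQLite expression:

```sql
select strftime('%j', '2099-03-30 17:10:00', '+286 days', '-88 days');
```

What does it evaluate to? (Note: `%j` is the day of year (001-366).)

First apply '+286 days', '-88 days': 2099-03-30 17:10:00 → 2099-10-14 17:10:00.
Day-of-year for 2099-10-14: days since 2099-01-01 inclusive = 287, zero-padded to 287.

287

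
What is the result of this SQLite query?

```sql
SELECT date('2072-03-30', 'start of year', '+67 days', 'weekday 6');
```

2072-03-12

`start of year` rewinds 2072-03-30 to 2072-01-01.
Applying '+67 days' to 2072-01-01: counting 67 days forward gives 2072-03-08.
`weekday 6` advances to the next Saturday; 2072-03-08 is a Tuesday, so it moves forward to 2072-03-12.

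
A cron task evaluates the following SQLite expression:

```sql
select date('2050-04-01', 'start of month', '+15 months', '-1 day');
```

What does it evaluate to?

`start of month` rewinds 2050-04-01 to 2050-04-01.
Adding +15 months to 2050-04-01 gives 2051-07-01.
Going back 1 day from 2051-07-01 reaches 2051-06-30 (last day of June, 30 days).

2051-06-30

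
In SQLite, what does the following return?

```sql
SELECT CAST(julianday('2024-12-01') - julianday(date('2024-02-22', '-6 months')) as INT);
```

467

Adding -6 months to 2024-02-22 gives 2023-08-22.
9 days remain in August 2023 after the 22nd (31 − 22).
Full months from September 2023 through November 2024 contribute their day counts.
Then 1 day into December 2024.
Total: 9 + 30 + 31 + 30 + 31 + 31 + 29 + 31 + 30 + 31 + 30 + 31 + 31 + 30 + 31 + 30 + 1 = 467.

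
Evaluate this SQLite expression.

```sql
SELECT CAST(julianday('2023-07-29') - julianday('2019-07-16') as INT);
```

15 days remain in July 2019 after the 16th (31 − 16).
Full months from August 2019 through June 2023 contribute their day counts.
Then 29 days into July 2023.
Total: 15 + 31 + 30 + 31 + 30 + 31 + 31 + 29 + 31 + 30 + 31 + 30 + 31 + 31 + 30 + 31 + 30 + 31 + 31 + 28 + 31 + 30 + 31 + 30 + 31 + 31 + 30 + 31 + 30 + 31 + 31 + 28 + 31 + 30 + 31 + 30 + 31 + 31 + 30 + 31 + 30 + 31 + 31 + 28 + 31 + 30 + 31 + 30 + 29 = 1474.

1474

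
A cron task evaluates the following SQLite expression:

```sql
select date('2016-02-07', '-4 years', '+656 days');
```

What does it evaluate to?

2013-11-24

Adding -4 years to 2016-02-07 gives 2012-02-07.
Applying '+656 days' to 2012-02-07: counting 656 days forward gives 2013-11-24.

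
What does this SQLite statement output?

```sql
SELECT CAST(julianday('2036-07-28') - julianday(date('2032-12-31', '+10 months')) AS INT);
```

1001

Adding +10 months to 2032-12-31 gives 2033-10-31.
0 days remain in October 2033 after the 31st (31 − 31).
Full months from November 2033 through June 2036 contribute their day counts.
Then 28 days into July 2036.
Total: 0 + 30 + 31 + 31 + 28 + 31 + 30 + 31 + 30 + 31 + 31 + 30 + 31 + 30 + 31 + 31 + 28 + 31 + 30 + 31 + 30 + 31 + 31 + 30 + 31 + 30 + 31 + 31 + 29 + 31 + 30 + 31 + 30 + 28 = 1001.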